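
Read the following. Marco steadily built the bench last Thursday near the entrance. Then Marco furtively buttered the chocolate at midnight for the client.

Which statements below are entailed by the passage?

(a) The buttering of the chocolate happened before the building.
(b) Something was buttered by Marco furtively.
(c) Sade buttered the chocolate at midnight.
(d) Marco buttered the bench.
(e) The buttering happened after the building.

(a) Not entailed — the narrative places the building before the buttering, not after.
(b) Entailed — dropping 'for the client', 'at midnight' and generalizing the patient leaves a sub-description the original still satisfies.
(c) Not entailed — the passage has Marco buttering the chocolate, not Sade.
(d) Not entailed — Marco buttered the chocolate, not the bench; the bench belongs to the building event.
(e) Entailed — the narrative places the building before the buttering.

(b), (e)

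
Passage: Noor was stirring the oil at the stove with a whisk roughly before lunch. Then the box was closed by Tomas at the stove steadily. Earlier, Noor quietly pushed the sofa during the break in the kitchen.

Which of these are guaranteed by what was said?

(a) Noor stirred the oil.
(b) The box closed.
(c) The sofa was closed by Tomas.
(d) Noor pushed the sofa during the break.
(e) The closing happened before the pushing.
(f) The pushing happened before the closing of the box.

(a) Entailed — 'stir' is an activity; 'was stirring' entails that some stirring happened, so 'stirred' holds.
(b) Entailed — 'Tomas closed the box' is causative; it entails the inchoative 'the box closed'.
(c) Not entailed — Tomas closed the box, not the sofa; the sofa belongs to the pushing event.
(d) Entailed — dropping 'quietly', 'in the kitchen' leaves a sub-description the original still satisfies.
(e) Not entailed — the narrative places the pushing before the closing, not after.
(f) Entailed — the narrative places the pushing before the closing.

(a), (b), (d), (f)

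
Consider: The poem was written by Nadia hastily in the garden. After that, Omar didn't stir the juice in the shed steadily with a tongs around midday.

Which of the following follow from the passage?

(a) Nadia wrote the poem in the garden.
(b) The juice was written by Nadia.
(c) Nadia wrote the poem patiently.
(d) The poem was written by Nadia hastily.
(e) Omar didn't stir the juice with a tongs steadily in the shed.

(a) Entailed — dropping 'hastily' leaves a sub-description the original still satisfies.
(b) Not entailed — Nadia wrote the poem, not the juice; the juice belongs to the stirring event.
(c) Not entailed — 'patiently' adds a manner not in (and inconsistent with) the original.
(d) Entailed — this follows by dropping conjuncts from the writing event's description.
(e) Not entailed — dropping 'around midday' under negation is not valid — the original leaves open that Omar stirred the juice some other way.

(a), (d)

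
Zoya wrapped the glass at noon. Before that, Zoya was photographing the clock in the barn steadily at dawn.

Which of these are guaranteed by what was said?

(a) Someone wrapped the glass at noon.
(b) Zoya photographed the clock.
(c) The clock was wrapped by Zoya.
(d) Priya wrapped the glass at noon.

(a) Entailed — every conjunct here is already in the original wrapping event.
(b) Not entailed — 'was photographing' is progressive on an accomplishment; it does not entail the completed 'photographed'.
(c) Not entailed — Zoya wrapped the glass, not the clock; the clock belongs to the photographing event.
(d) Not entailed — the passage has Zoya wrapping the glass, not Priya.

(a)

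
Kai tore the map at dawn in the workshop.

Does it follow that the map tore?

yes

'Kai tore the map' is the causative; it entails the inchoative 'the map tore'.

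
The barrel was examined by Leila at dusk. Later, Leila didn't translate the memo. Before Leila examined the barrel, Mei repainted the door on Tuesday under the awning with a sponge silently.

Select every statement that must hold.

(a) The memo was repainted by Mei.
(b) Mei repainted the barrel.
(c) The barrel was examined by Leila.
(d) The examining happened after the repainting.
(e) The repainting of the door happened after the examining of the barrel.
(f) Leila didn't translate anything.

(a) Not entailed — Mei repainted the door, not the memo; the memo belongs to the translating event.
(b) Not entailed — Mei repainted the door, not the barrel; the barrel belongs to the examining event.
(c) Entailed — the original entails any weakening of itself; this just drops 'at dusk'.
(d) Entailed — the narrative places the repainting before the examining.
(e) Not entailed — the narrative places the repainting before the examining, not after.
(f) Not entailed — the original only denies this specific event; Leila may have translated something else.

(c), (d)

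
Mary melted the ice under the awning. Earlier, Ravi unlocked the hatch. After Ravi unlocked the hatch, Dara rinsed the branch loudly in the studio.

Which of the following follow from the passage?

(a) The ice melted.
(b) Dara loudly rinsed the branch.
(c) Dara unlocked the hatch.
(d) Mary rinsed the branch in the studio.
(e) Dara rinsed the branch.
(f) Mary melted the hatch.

(a) Entailed — 'Mary melted the ice' is causative; it entails the inchoative 'the ice melted'.
(b) Entailed — the original entails any weakening of itself; this just drops 'in the studio'.
(c) Not entailed — the passage has Ravi unlocking the hatch, not Dara.
(d) Not entailed — the passage has Dara rinsing the branch, not Mary.
(e) Entailed — this follows by dropping conjuncts from the rinsing event's description.
(f) Not entailed — Mary melted the ice, not the hatch; the hatch belongs to the unlocking event.

(a), (b), (e)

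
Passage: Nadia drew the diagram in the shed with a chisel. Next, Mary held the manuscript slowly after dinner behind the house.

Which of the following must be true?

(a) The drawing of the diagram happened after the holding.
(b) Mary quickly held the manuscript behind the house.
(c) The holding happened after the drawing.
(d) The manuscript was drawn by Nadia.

(c)

(a) Not entailed — the narrative places the drawing before the holding, not after.
(b) Not entailed — 'quickly' adds a manner not in (and inconsistent with) the original.
(c) Entailed — the narrative places the drawing before the holding.
(d) Not entailed — Nadia drew the diagram, not the manuscript; the manuscript belongs to the holding event.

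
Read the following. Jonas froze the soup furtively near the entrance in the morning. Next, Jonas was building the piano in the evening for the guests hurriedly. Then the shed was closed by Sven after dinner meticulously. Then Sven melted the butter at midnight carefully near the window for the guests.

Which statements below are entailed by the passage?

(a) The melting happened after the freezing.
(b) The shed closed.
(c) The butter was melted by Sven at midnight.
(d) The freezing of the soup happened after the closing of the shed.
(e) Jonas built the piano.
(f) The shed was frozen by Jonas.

(a) Entailed — the narrative places the freezing before the melting.
(b) Entailed — 'Sven closed the shed' is causative; it entails the inchoative 'the shed closed'.
(c) Entailed — every conjunct here is already in the original melting event.
(d) Not entailed — the narrative places the freezing before the closing, not after.
(e) Not entailed — 'was building' is progressive on an accomplishment; it does not entail the completed 'built'.
(f) Not entailed — Jonas froze the soup, not the shed; the shed belongs to the closing event.

(a), (b), (c)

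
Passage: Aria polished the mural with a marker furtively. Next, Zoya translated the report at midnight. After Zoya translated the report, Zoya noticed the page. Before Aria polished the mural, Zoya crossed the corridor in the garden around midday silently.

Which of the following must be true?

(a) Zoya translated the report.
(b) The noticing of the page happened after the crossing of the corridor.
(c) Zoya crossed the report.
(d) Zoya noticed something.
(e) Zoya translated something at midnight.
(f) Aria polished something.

(a) Entailed — the original entails any weakening of itself; this just drops 'at midnight'.
(b) Entailed — the narrative places the crossing before the noticing.
(c) Not entailed — Zoya crossed the corridor, not the report; the report belongs to the translating event.
(d) Entailed — generalizing the patient leaves a sub-description the original still satisfies.
(e) Entailed — generalizing the patient leaves a sub-description the original still satisfies.
(f) Entailed — dropping 'furtively', 'with a marker' and generalizing the patient leaves a sub-description the original still satisfies.

(a), (b), (d), (e), (f)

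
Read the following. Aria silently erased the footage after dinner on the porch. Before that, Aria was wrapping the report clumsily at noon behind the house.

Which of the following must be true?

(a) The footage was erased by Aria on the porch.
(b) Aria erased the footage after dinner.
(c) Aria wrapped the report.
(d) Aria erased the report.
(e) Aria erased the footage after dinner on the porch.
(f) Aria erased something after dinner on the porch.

(a) Entailed — the original entails any weakening of itself; this just drops 'silently', 'after dinner'.
(b) Entailed — the original entails any weakening of itself; this just drops 'silently', 'on the porch'.
(c) Not entailed — 'was wrapping' is progressive on an accomplishment; it does not entail the completed 'wrapped'.
(d) Not entailed — Aria erased the footage, not the report; the report belongs to the wrapping event.
(e) Entailed — every conjunct here is already in the original erasing event.
(f) Entailed — the original entails any weakening of itself; this just drops 'silently' and generalizes the patient.

(a), (b), (e), (f)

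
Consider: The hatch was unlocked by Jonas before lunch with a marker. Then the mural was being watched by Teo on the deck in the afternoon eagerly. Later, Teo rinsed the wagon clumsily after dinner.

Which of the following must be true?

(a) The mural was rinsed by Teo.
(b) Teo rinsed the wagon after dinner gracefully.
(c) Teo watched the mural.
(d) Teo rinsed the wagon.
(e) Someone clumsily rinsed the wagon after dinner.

(a) Not entailed — Teo rinsed the wagon, not the mural; the mural belongs to the watching event.
(b) Not entailed — 'gracefully' adds a manner not in (and inconsistent with) the original.
(c) Entailed — 'watch' is an activity; 'was watching' entails that some watching happened, so 'watched' holds.
(d) Entailed — every conjunct here is already in the original rinsing event.
(e) Entailed — this follows by dropping conjuncts from the rinsing event's description.

(c), (d), (e)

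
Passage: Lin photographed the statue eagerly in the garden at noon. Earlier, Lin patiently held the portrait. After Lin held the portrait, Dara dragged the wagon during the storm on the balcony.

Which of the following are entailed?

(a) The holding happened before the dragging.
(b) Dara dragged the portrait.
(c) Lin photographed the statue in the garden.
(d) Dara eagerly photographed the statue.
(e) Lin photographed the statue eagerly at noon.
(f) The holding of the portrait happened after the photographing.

(a), (c), (e)

(a) Entailed — the narrative places the holding before the dragging.
(b) Not entailed — Dara dragged the wagon, not the portrait; the portrait belongs to the holding event.
(c) Entailed — every conjunct here is already in the original photographing event.
(d) Not entailed — the passage has Lin photographing the statue, not Dara.
(e) Entailed — the original entails any weakening of itself; this just drops 'in the garden'.
(f) Not entailed — the narrative places the holding before the photographing, not after.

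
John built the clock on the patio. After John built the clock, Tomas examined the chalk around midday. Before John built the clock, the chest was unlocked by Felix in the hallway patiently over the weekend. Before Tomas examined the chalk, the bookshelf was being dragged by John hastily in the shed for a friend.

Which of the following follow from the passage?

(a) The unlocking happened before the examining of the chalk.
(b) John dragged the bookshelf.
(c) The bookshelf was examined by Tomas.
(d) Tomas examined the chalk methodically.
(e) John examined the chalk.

(a), (b)

(a) Entailed — the narrative places the unlocking before the examining.
(b) Entailed — 'drag' is an activity; 'was dragging' entails that some dragging happened, so 'dragged' holds.
(c) Not entailed — Tomas examined the chalk, not the bookshelf; the bookshelf belongs to the dragging event.
(d) Not entailed — 'methodically' adds information not in the original event.
(e) Not entailed — the passage has Tomas examining the chalk, not John.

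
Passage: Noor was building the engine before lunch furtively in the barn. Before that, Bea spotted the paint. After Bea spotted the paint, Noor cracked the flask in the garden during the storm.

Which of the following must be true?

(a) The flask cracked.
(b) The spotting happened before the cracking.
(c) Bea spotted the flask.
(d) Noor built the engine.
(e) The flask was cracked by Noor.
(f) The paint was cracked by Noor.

(a), (b), (e)

(a) Entailed — 'Noor cracked the flask' is causative; it entails the inchoative 'the flask cracked'.
(b) Entailed — the narrative places the spotting before the cracking.
(c) Not entailed — Bea spotted the paint, not the flask; the flask belongs to the cracking event.
(d) Not entailed — 'was building' is progressive on an accomplishment; it does not entail the completed 'built'.
(e) Entailed — dropping 'during the storm', 'in the garden' leaves a sub-description the original still satisfies.
(f) Not entailed — Noor cracked the flask, not the paint; the paint belongs to the spotting event.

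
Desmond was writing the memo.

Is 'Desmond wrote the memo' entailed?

'was writing' is progressive; for an accomplishment like 'write the memo', it doesn't entail completion.

no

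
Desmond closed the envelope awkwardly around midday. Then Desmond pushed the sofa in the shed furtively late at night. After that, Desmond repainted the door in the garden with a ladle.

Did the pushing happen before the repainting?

yes

The narrative orders the pushing before the repainting.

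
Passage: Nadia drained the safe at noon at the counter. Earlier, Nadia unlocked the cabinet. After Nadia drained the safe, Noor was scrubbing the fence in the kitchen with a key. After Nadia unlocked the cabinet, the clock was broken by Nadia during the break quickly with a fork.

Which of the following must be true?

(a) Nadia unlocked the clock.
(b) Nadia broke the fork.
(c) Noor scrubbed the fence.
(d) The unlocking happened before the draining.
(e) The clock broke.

(a) Not entailed — Nadia unlocked the cabinet, not the clock; the clock belongs to the breaking event.
(b) Not entailed — the fork is the instrument, not what was broken.
(c) Entailed — 'scrub' is an activity; 'was scrubbing' entails that some scrubbing happened, so 'scrubbed' holds.
(d) Entailed — the narrative places the unlocking before the draining.
(e) Entailed — 'Nadia broke the clock' is causative; it entails the inchoative 'the clock broke'.

(c), (d), (e)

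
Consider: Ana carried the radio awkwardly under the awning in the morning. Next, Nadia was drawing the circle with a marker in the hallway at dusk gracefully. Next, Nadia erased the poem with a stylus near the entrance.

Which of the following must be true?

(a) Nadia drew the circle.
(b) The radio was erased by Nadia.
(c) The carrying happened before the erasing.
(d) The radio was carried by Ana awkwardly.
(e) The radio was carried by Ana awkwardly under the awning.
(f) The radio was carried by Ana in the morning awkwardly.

(a) Not entailed — 'was drawing' is progressive on an accomplishment; it does not entail the completed 'drew'.
(b) Not entailed — Nadia erased the poem, not the radio; the radio belongs to the carrying event.
(c) Entailed — the narrative places the carrying before the erasing.
(d) Entailed — every conjunct here is already in the original carrying event.
(e) Entailed — every conjunct here is already in the original carrying event.
(f) Entailed — this follows by dropping conjuncts from the carrying event's description.

(c), (d), (e), (f)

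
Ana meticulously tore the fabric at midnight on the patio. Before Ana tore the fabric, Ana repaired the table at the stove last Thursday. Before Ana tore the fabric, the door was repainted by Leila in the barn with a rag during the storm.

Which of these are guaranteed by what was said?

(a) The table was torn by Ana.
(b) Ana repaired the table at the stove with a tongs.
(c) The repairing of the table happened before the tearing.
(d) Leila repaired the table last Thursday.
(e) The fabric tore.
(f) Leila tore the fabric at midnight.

(a) Not entailed — Ana tore the fabric, not the table; the table belongs to the repairing event.
(b) Not entailed — 'with a tongs' adds information not in the original event.
(c) Entailed — the narrative places the repairing before the tearing.
(d) Not entailed — the passage has Ana repairing the table, not Leila.
(e) Entailed — 'Ana tore the fabric' is causative; it entails the inchoative 'the fabric tore'.
(f) Not entailed — the passage has Ana tearing the fabric, not Leila.

(c), (e)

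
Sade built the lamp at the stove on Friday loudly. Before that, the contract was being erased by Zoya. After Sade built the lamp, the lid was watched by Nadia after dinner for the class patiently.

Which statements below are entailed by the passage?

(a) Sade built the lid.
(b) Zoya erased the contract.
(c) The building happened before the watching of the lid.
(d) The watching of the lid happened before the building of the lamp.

(a) Not entailed — Sade built the lamp, not the lid; the lid belongs to the watching event.
(b) Not entailed — 'was erasing' is progressive on an accomplishment; it does not entail the completed 'erased'.
(c) Entailed — the narrative places the building before the watching.
(d) Not entailed — the narrative places the building before the watching, not after.

(c)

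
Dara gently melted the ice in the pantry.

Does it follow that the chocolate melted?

Nothing is said about any chocolate; only the ice is affected.

no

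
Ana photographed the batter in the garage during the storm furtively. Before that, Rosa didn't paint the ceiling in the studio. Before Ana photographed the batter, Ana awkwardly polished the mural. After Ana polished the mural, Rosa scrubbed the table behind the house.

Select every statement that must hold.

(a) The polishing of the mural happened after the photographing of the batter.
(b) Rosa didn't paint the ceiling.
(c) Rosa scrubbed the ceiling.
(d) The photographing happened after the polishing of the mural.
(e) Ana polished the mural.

(d), (e)

(a) Not entailed — the narrative places the polishing before the photographing, not after.
(b) Not entailed — dropping 'in the studio' under negation is not valid — the original leaves open that Rosa painted the ceiling some other way.
(c) Not entailed — Rosa scrubbed the table, not the ceiling; the ceiling belongs to the painting event.
(d) Entailed — the narrative places the polishing before the photographing.
(e) Entailed — the original entails any weakening of itself; this just drops 'awkwardly'.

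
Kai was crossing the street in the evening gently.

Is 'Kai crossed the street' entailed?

'was crossing' is progressive; for an accomplishment like 'cross the street', it doesn't entail completion.

no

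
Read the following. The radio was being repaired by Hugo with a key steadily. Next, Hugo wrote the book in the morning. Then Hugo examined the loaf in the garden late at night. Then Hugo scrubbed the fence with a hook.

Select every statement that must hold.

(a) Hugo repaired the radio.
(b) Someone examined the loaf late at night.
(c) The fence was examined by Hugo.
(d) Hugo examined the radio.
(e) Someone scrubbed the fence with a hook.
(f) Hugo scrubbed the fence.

(b), (e), (f)

(a) Not entailed — 'was repairing' is progressive on an accomplishment; it does not entail the completed 'repaired'.
(b) Entailed — this follows by dropping conjuncts from the examining event's description.
(c) Not entailed — Hugo examined the loaf, not the fence; the fence belongs to the scrubbing event.
(d) Not entailed — Hugo examined the loaf, not the radio; the radio belongs to the repairing event.
(e) Entailed — this follows by dropping conjuncts from the scrubbing event's description.
(f) Entailed — this follows by dropping conjuncts from the scrubbing event's description.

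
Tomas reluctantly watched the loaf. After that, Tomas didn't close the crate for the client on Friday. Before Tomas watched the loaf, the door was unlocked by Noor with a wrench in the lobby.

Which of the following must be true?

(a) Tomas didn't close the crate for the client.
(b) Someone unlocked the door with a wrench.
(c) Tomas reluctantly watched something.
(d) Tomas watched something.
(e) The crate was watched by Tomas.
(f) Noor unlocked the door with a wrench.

(b), (c), (d), (f)

(a) Not entailed — dropping 'on Friday' under negation is not valid — the original leaves open that Tomas closed the crate some other way.
(b) Entailed — this follows by dropping conjuncts from the unlocking event's description.
(c) Entailed — the original entails any weakening of itself; this just generalizes the patient.
(d) Entailed — dropping 'reluctantly' and generalizing the patient leaves a sub-description the original still satisfies.
(e) Not entailed — Tomas watched the loaf, not the crate; the crate belongs to the closing event.
(f) Entailed — this follows by dropping conjuncts from the unlocking event's description.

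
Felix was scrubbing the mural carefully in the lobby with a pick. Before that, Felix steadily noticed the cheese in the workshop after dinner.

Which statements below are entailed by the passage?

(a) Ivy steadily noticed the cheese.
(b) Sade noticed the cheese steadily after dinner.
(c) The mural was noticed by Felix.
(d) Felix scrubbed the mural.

(d)

(a) Not entailed — the passage has Felix noticing the cheese, not Ivy.
(b) Not entailed — the passage has Felix noticing the cheese, not Sade.
(c) Not entailed — Felix noticed the cheese, not the mural; the mural belongs to the scrubbing event.
(d) Entailed — 'scrub' is an activity; 'was scrubbing' entails that some scrubbing happened, so 'scrubbed' holds.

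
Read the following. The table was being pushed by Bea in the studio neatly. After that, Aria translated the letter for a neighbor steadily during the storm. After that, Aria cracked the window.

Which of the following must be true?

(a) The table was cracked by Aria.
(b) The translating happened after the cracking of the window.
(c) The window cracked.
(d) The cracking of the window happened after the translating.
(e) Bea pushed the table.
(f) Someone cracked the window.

(a) Not entailed — Aria cracked the window, not the table; the table belongs to the pushing event.
(b) Not entailed — the narrative places the translating before the cracking, not after.
(c) Entailed — 'Aria cracked the window' is causative; it entails the inchoative 'the window cracked'.
(d) Entailed — the narrative places the translating before the cracking.
(e) Entailed — 'push' is an activity; 'was pushing' entails that some pushing happened, so 'pushed' holds.
(f) Entailed — this follows by dropping conjuncts from the cracking event's description.

(c), (d), (e), (f)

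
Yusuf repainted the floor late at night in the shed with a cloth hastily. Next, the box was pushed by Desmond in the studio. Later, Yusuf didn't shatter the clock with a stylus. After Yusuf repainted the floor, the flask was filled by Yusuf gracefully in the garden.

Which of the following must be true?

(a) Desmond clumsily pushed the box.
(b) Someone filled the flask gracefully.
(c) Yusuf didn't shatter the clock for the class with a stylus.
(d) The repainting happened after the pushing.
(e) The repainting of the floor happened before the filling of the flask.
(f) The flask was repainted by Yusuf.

(b), (c), (e)

(a) Not entailed — 'clumsily' adds information not in the original event.
(b) Entailed — dropping 'in the garden' and generalizing the agent leaves a sub-description the original still satisfies.
(c) Entailed — under negation, adding a further restriction is entailed: if no such shattering event occurred, none occurred for the class either.
(d) Not entailed — the narrative places the repainting before the pushing, not after.
(e) Entailed — the narrative places the repainting before the filling.
(f) Not entailed — Yusuf repainted the floor, not the flask; the flask belongs to the filling event.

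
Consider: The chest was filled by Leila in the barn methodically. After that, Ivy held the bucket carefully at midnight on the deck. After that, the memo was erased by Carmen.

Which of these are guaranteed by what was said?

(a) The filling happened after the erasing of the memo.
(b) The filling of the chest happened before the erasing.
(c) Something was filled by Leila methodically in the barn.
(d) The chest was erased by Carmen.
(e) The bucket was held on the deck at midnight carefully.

(a) Not entailed — the narrative places the filling before the erasing, not after.
(b) Entailed — the narrative places the filling before the erasing.
(c) Entailed — every conjunct here is already in the original filling event.
(d) Not entailed — Carmen erased the memo, not the chest; the chest belongs to the filling event.
(e) Entailed — generalizing the agent leaves a sub-description the original still satisfies.

(b), (c), (e)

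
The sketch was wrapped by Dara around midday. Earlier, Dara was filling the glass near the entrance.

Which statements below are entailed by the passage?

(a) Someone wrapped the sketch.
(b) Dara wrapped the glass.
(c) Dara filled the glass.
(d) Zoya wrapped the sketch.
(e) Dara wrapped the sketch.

(a), (e)

(a) Entailed — dropping 'around midday' and generalizing the agent leaves a sub-description the original still satisfies.
(b) Not entailed — Dara wrapped the sketch, not the glass; the glass belongs to the filling event.
(c) Not entailed — 'was filling' is progressive on an accomplishment; it does not entail the completed 'filled'.
(d) Not entailed — the passage has Dara wrapping the sketch, not Zoya.
(e) Entailed — the original entails any weakening of itself; this just drops 'around midday'.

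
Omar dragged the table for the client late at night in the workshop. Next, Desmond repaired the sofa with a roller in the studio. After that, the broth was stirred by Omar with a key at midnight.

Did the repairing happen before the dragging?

no

The narrative orders the dragging before the repairing.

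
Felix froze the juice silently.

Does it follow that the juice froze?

yes

'Felix froze the juice' is the causative; it entails the inchoative 'the juice froze'.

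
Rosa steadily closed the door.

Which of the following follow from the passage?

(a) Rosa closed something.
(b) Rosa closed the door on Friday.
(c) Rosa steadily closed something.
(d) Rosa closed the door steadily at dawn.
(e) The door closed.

(a), (c), (e)

(a) Entailed — the original entails any weakening of itself; this just drops 'steadily' and generalizes the patient.
(b) Not entailed — 'on Friday' adds information not in the original event.
(c) Entailed — generalizing the patient leaves a sub-description the original still satisfies.
(d) Not entailed — 'at dawn' adds information not in the original event.
(e) Entailed — 'Rosa closed the door' is causative; it entails the inchoative 'the door closed'.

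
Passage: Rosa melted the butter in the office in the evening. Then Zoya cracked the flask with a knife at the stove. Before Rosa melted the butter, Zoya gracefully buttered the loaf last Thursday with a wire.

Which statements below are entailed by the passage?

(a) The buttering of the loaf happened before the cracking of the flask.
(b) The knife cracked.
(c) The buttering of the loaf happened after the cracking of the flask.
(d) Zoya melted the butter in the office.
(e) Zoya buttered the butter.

(a) Entailed — the narrative places the buttering before the cracking.
(b) Not entailed — the flask is what cracked, not the knife.
(c) Not entailed — the narrative places the buttering before the cracking, not after.
(d) Not entailed — the passage has Rosa melting the butter, not Zoya.
(e) Not entailed — Zoya buttered the loaf, not the butter; the butter belongs to the melting event.

(a)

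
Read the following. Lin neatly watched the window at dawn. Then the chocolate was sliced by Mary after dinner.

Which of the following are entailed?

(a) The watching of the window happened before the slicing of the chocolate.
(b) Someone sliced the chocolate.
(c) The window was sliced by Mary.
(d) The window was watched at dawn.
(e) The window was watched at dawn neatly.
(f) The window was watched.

(a) Entailed — the narrative places the watching before the slicing.
(b) Entailed — every conjunct here is already in the original slicing event.
(c) Not entailed — Mary sliced the chocolate, not the window; the window belongs to the watching event.
(d) Entailed — this follows by dropping conjuncts from the watching event's description.
(e) Entailed — the original entails any weakening of itself; this just generalizes the agent.
(f) Entailed — this follows by dropping conjuncts from the watching event's description.

(a), (b), (d), (e), (f)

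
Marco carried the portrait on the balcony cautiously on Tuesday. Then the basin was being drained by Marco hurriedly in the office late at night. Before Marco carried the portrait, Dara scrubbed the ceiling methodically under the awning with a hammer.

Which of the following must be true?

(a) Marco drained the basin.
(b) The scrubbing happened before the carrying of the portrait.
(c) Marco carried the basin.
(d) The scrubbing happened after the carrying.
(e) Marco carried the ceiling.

(b)

(a) Not entailed — 'was draining' is progressive on an accomplishment; it does not entail the completed 'drained'.
(b) Entailed — the narrative places the scrubbing before the carrying.
(c) Not entailed — Marco carried the portrait, not the basin; the basin belongs to the draining event.
(d) Not entailed — the narrative places the scrubbing before the carrying, not after.
(e) Not entailed — Marco carried the portrait, not the ceiling; the ceiling belongs to the scrubbing event.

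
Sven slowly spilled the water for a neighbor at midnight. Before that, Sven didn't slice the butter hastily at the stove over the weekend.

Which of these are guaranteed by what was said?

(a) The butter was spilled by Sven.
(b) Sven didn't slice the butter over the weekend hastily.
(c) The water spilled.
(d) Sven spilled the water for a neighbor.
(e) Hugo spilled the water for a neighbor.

(a) Not entailed — Sven spilled the water, not the butter; the butter belongs to the slicing event.
(b) Not entailed — dropping 'at the stove' under negation is not valid — the original leaves open that Sven sliced the butter some other way.
(c) Entailed — 'Sven spilled the water' is causative; it entails the inchoative 'the water spilled'.
(d) Entailed — every conjunct here is already in the original spilling event.
(e) Not entailed — the passage has Sven spilling the water, not Hugo.

(c), (d)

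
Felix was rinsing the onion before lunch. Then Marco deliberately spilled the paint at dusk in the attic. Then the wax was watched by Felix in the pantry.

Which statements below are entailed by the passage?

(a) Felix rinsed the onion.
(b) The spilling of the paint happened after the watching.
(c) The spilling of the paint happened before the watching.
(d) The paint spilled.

(a) Entailed — 'rinse' is an activity; 'was rinsing' entails that some rinsing happened, so 'rinsed' holds.
(b) Not entailed — the narrative places the spilling before the watching, not after.
(c) Entailed — the narrative places the spilling before the watching.
(d) Entailed — 'Marco spilled the paint' is causative; it entails the inchoative 'the paint spilled'.

(a), (c), (d)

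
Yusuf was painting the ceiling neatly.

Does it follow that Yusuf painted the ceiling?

'was painting' is progressive; for an accomplishment like 'paint the ceiling', it doesn't entail completion.

no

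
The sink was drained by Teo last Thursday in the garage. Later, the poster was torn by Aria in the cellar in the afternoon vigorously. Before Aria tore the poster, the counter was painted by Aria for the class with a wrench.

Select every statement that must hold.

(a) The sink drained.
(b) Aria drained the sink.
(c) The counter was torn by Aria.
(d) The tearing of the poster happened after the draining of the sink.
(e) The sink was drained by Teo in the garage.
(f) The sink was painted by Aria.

(a), (d), (e)

(a) Entailed — 'Teo drained the sink' is causative; it entails the inchoative 'the sink drained'.
(b) Not entailed — the passage has Teo draining the sink, not Aria.
(c) Not entailed — Aria tore the poster, not the counter; the counter belongs to the painting event.
(d) Entailed — the narrative places the draining before the tearing.
(e) Entailed — this follows by dropping conjuncts from the draining event's description.
(f) Not entailed — Aria painted the counter, not the sink; the sink belongs to the draining event.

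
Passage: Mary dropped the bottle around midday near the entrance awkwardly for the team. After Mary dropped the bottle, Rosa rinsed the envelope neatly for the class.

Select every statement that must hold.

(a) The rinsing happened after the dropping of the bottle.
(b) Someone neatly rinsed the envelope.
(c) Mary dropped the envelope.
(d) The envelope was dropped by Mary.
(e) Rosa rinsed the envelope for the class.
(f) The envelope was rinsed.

(a) Entailed — the narrative places the dropping before the rinsing.
(b) Entailed — dropping 'for the class' and generalizing the agent leaves a sub-description the original still satisfies.
(c) Not entailed — Mary dropped the bottle, not the envelope; the envelope belongs to the rinsing event.
(d) Not entailed — Mary dropped the bottle, not the envelope; the envelope belongs to the rinsing event.
(e) Entailed — dropping 'neatly' leaves a sub-description the original still satisfies.
(f) Entailed — every conjunct here is already in the original rinsing event.

(a), (b), (e), (f)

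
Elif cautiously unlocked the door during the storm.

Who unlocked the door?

'Elif' marks the agent of the unlocking event.

Elif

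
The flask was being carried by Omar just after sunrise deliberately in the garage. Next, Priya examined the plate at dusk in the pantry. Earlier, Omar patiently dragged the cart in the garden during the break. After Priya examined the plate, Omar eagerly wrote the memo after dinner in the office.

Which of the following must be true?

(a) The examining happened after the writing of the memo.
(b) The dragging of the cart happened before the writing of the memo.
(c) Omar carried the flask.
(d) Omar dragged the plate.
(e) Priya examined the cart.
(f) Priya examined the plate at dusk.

(a) Not entailed — the narrative places the examining before the writing, not after.
(b) Entailed — the narrative places the dragging before the writing.
(c) Entailed — 'carry' is an activity; 'was carrying' entails that some carrying happened, so 'carried' holds.
(d) Not entailed — Omar dragged the cart, not the plate; the plate belongs to the examining event.
(e) Not entailed — Priya examined the plate, not the cart; the cart belongs to the dragging event.
(f) Entailed — the original entails any weakening of itself; this just drops 'in the pantry'.

(b), (c), (f)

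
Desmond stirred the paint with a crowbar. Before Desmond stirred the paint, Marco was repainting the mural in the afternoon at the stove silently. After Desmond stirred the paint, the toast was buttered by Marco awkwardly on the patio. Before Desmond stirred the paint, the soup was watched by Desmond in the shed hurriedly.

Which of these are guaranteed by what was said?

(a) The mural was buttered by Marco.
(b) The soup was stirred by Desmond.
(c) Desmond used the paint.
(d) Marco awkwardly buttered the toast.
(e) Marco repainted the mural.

(a) Not entailed — Marco buttered the toast, not the mural; the mural belongs to the repainting event.
(b) Not entailed — Desmond stirred the paint, not the soup; the soup belongs to the watching event.
(c) Not entailed — the paint is the patient, not an instrument — Desmond used a crowbar.
(d) Entailed — every conjunct here is already in the original buttering event.
(e) Not entailed — 'was repainting' is progressive on an accomplishment; it does not entail the completed 'repainted'.

(d)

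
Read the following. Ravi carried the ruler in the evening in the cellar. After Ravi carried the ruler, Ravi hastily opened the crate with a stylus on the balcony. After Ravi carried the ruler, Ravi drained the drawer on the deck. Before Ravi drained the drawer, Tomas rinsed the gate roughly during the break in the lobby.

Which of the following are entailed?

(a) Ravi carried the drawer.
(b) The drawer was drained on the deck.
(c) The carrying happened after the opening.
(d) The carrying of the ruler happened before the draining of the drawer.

(a) Not entailed — Ravi carried the ruler, not the drawer; the drawer belongs to the draining event.
(b) Entailed — generalizing the agent leaves a sub-description the original still satisfies.
(c) Not entailed — the narrative places the carrying before the opening, not after.
(d) Entailed — the narrative places the carrying before the draining.

(b), (d)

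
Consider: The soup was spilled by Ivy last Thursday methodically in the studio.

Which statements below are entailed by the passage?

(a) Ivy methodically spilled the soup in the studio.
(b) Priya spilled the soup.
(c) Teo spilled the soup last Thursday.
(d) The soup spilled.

(a), (d)

(a) Entailed — this follows by dropping conjuncts from the spilling event's description.
(b) Not entailed — the passage has Ivy spilling the soup, not Priya.
(c) Not entailed — the passage has Ivy spilling the soup, not Teo.
(d) Entailed — 'Ivy spilled the soup' is causative; it entails the inchoative 'the soup spilled'.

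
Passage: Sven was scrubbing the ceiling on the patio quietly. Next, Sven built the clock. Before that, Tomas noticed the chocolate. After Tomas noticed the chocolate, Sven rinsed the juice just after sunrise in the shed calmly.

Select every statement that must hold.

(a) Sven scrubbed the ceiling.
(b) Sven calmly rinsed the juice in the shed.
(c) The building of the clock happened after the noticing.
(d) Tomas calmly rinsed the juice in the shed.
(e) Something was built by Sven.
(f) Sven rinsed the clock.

(a) Entailed — 'scrub' is an activity; 'was scrubbing' entails that some scrubbing happened, so 'scrubbed' holds.
(b) Entailed — this follows by dropping conjuncts from the rinsing event's description.
(c) Entailed — the narrative places the noticing before the building.
(d) Not entailed — the passage has Sven rinsing the juice, not Tomas.
(e) Entailed — every conjunct here is already in the original building event.
(f) Not entailed — Sven rinsed the juice, not the clock; the clock belongs to the building event.

(a), (b), (c), (e)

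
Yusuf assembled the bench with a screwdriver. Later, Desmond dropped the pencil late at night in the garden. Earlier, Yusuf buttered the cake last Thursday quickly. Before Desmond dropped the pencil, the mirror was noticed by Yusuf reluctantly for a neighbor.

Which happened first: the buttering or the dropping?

the buttering

The connectives place the buttering before the dropping.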